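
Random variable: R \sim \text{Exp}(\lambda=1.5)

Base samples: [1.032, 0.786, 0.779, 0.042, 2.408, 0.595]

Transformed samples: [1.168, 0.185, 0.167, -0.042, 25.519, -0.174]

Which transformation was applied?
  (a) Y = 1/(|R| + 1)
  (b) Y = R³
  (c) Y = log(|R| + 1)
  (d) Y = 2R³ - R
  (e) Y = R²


Checking option (d) Y = 2R³ - R:
  R = 1.032 -> Y = 1.168 ✓
  R = 0.786 -> Y = 0.185 ✓
  R = 0.779 -> Y = 0.167 ✓
All samples match this transformation.

(d) 2R³ - R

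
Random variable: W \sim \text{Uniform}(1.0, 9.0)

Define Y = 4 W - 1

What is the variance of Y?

For Y = aW + b: Var(Y) = a² * Var(W)
Var(W) = (9 - 1)^2/12 = 5.3333333
Var(Y) = 4² * 5.3333333 = 16 * 5.3333333 = 85.333333

85.333333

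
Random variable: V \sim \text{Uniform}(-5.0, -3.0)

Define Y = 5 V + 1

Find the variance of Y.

For Y = aV + b: Var(Y) = a² * Var(V)
Var(V) = (-3 + 5)^2/12 = 0.33333333
Var(Y) = 5² * 0.33333333 = 25 * 0.33333333 = 8.3333333

8.3333333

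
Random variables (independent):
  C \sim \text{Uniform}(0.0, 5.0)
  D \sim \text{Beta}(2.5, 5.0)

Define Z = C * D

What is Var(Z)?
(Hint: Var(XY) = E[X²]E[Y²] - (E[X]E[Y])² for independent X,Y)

Var(XY) = E[X²]E[Y²] - (E[X]E[Y])²
E[C] = 2.5, Var(C) = 2.0833333
E[D] = 0.33333333, Var(D) = 0.026143791
E[C²] = 2.0833333 + 2.5² = 8.3333333
E[D²] = 0.026143791 + 0.33333333² = 0.1372549
Var(Z) = 8.3333333*0.1372549 - (2.5*0.33333333)²
= 1.1437908 - 0.69444444 = 0.44934641

0.44934641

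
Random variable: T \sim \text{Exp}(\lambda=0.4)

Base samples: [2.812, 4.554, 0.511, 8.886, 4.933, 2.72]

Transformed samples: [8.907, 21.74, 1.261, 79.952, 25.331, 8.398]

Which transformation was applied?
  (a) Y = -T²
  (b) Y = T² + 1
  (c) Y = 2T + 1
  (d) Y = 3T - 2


Checking option (b) Y = T² + 1:
  T = 2.812 -> Y = 8.907 ✓
  T = 4.554 -> Y = 21.74 ✓
  T = 0.511 -> Y = 1.261 ✓
All samples match this transformation.

(b) T² + 1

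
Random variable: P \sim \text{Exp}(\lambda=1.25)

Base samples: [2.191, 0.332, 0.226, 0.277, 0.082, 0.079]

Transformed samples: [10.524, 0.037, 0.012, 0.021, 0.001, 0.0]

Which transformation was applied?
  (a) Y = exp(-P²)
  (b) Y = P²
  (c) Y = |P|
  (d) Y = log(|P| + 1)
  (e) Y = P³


Checking option (e) Y = P³:
  P = 2.191 -> Y = 10.524 ✓
  P = 0.332 -> Y = 0.037 ✓
  P = 0.226 -> Y = 0.012 ✓
All samples match this transformation.

(e) P³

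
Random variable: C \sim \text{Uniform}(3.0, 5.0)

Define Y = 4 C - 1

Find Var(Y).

For Y = aC + b: Var(Y) = a² * Var(C)
Var(C) = (5 - 3)^2/12 = 0.33333333
Var(Y) = 4² * 0.33333333 = 16 * 0.33333333 = 5.3333333

5.3333333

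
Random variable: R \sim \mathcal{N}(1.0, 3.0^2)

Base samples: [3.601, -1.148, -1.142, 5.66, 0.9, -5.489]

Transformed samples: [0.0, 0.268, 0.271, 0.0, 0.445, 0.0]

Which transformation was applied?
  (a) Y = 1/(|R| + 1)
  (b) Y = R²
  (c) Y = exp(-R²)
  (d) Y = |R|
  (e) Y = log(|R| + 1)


Checking option (c) Y = exp(-R²):
  R = 3.601 -> Y = 0.0 ✓
  R = -1.148 -> Y = 0.268 ✓
  R = -1.142 -> Y = 0.271 ✓
All samples match this transformation.

(c) exp(-R²)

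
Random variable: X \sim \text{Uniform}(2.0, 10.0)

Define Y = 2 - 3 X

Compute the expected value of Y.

For Y = -3X + 2:
E[Y] = -3 * E[X] + 2
E[X] = (2 + 10)/2 = 6
E[Y] = -3 * 6 + 2 = -16

-16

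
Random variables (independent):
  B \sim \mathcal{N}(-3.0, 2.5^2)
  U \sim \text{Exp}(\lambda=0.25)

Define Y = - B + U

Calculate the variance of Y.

For independent RVs: Var(aX + bY) = a²Var(X) + b²Var(Y)
Var(B) = 6.25
Var(U) = 16
Var(Y) = (-1)²*6.25 + 1²*16
= 1*6.25 + 1*16 = 22.25

22.25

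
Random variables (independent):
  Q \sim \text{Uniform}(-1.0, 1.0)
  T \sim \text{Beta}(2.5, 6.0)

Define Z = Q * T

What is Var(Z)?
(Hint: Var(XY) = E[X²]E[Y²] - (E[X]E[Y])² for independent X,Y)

Var(XY) = E[X²]E[Y²] - (E[X]E[Y])²
E[Q] = 0, Var(Q) = 0.33333333
E[T] = 0.29411765, Var(T) = 0.021853943
E[Q²] = 0.33333333 + 0² = 0.33333333
E[T²] = 0.021853943 + 0.29411765² = 0.10835913
Var(Z) = 0.33333333*0.10835913 - (0*0.29411765)²
= 0.036119711 - 0 = 0.036119711

0.036119711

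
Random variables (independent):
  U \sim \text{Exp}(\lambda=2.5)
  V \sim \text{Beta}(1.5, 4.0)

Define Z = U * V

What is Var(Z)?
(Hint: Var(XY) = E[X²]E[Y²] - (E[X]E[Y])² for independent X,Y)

Var(XY) = E[X²]E[Y²] - (E[X]E[Y])²
E[U] = 0.4, Var(U) = 0.16
E[V] = 0.27272727, Var(V) = 0.03051494
E[U²] = 0.16 + 0.4² = 0.32
E[V²] = 0.03051494 + 0.27272727² = 0.1048951
Var(Z) = 0.32*0.1048951 - (0.4*0.27272727)²
= 0.033566434 - 0.011900826 = 0.021665607

0.021665607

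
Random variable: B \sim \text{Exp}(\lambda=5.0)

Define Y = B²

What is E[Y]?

Using E[X²] = Var(X) + (E[X])²:
E[B] = 0.2
Var(B) = 1/5.0^2 = 0.04
E[B²] = 0.04 + 0.2² = 0.04 + 0.04 = 0.08

0.08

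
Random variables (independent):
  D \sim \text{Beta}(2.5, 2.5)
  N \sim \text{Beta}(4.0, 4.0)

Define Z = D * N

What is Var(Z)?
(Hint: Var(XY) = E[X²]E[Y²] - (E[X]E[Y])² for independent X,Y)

Var(XY) = E[X²]E[Y²] - (E[X]E[Y])²
E[D] = 0.5, Var(D) = 0.041666667
E[N] = 0.5, Var(N) = 0.027777778
E[D²] = 0.041666667 + 0.5² = 0.29166667
E[N²] = 0.027777778 + 0.5² = 0.27777778
Var(Z) = 0.29166667*0.27777778 - (0.5*0.5)²
= 0.081018519 - 0.0625 = 0.018518519

0.018518519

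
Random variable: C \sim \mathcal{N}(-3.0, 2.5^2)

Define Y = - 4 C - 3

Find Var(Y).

For Y = aC + b: Var(Y) = a² * Var(C)
Var(C) = 2.5^2 = 6.25
Var(Y) = (-4)² * 6.25 = 16 * 6.25 = 100

100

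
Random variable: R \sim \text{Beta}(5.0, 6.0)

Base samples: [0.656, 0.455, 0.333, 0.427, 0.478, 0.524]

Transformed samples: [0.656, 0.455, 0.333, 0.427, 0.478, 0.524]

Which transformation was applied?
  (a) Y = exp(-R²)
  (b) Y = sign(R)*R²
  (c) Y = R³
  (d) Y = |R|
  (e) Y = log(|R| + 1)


Checking option (d) Y = |R|:
  R = 0.656 -> Y = 0.656 ✓
  R = 0.455 -> Y = 0.455 ✓
  R = 0.333 -> Y = 0.333 ✓
All samples match this transformation.

(d) |R|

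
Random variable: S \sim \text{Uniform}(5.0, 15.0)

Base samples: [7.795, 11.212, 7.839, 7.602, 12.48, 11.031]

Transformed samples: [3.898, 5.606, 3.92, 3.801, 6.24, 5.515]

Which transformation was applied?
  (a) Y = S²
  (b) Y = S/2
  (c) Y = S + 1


Checking option (b) Y = S/2:
  S = 7.795 -> Y = 3.898 ✓
  S = 11.212 -> Y = 5.606 ✓
  S = 7.839 -> Y = 3.92 ✓
All samples match this transformation.

(b) S/2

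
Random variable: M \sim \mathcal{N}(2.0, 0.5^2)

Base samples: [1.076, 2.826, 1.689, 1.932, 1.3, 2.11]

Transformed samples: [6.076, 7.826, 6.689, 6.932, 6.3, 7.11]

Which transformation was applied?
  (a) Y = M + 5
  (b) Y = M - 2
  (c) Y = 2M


Checking option (a) Y = M + 5:
  M = 1.076 -> Y = 6.076 ✓
  M = 2.826 -> Y = 7.826 ✓
  M = 1.689 -> Y = 6.689 ✓
All samples match this transformation.

(a) M + 5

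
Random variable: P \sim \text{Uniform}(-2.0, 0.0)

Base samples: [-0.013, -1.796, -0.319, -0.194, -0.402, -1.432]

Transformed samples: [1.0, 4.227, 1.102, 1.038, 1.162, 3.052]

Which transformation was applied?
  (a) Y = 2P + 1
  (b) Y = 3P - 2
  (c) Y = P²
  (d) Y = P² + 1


Checking option (d) Y = P² + 1:
  P = -0.013 -> Y = 1.0 ✓
  P = -1.796 -> Y = 4.227 ✓
  P = -0.319 -> Y = 1.102 ✓
All samples match this transformation.

(d) P² + 1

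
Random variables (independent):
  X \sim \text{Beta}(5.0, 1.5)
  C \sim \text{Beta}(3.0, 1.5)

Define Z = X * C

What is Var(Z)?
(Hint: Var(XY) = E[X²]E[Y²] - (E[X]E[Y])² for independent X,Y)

Var(XY) = E[X²]E[Y²] - (E[X]E[Y])²
E[X] = 0.76923077, Var(X) = 0.023668639
E[C] = 0.66666667, Var(C) = 0.04040404
E[X²] = 0.023668639 + 0.76923077² = 0.61538462
E[C²] = 0.04040404 + 0.66666667² = 0.48484848
Var(Z) = 0.61538462*0.48484848 - (0.76923077*0.66666667)²
= 0.2983683 - 0.26298488 = 0.03538342

0.03538342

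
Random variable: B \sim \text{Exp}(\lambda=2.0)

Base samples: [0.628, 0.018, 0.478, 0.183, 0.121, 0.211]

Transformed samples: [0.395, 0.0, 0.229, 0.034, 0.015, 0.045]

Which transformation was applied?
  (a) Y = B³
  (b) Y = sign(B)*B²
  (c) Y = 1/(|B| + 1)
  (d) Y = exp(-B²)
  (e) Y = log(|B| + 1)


Checking option (b) Y = sign(B)*B²:
  B = 0.628 -> Y = 0.395 ✓
  B = 0.018 -> Y = 0.0 ✓
  B = 0.478 -> Y = 0.229 ✓
All samples match this transformation.

(b) sign(B)*B²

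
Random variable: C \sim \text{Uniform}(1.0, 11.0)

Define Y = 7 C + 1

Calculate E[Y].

For Y = 7C + 1:
E[Y] = 7 * E[C] + 1
E[C] = (1 + 11)/2 = 6
E[Y] = 7 * 6 + 1 = 43

43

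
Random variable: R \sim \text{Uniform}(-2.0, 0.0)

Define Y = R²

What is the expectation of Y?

Using E[X²] = Var(X) + (E[X])²:
E[R] = -1
Var(R) = (0 + 2)^2/12 = 0.33333333
E[R²] = 0.33333333 + (-1)² = 0.33333333 + 1 = 1.3333333

1.3333333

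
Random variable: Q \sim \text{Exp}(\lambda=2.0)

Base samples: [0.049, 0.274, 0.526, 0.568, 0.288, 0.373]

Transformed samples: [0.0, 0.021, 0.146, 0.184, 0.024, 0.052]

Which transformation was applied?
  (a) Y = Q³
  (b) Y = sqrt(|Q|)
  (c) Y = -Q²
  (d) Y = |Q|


Checking option (a) Y = Q³:
  Q = 0.049 -> Y = 0.0 ✓
  Q = 0.274 -> Y = 0.021 ✓
  Q = 0.526 -> Y = 0.146 ✓
All samples match this transformation.

(a) Q³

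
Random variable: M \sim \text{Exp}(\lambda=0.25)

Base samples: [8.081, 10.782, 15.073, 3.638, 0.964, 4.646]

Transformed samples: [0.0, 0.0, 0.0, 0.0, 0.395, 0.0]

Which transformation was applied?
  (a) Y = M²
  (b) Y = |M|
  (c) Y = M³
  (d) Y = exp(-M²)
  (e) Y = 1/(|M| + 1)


Checking option (d) Y = exp(-M²):
  M = 8.081 -> Y = 0.0 ✓
  M = 10.782 -> Y = 0.0 ✓
  M = 15.073 -> Y = 0.0 ✓
All samples match this transformation.

(d) exp(-M²)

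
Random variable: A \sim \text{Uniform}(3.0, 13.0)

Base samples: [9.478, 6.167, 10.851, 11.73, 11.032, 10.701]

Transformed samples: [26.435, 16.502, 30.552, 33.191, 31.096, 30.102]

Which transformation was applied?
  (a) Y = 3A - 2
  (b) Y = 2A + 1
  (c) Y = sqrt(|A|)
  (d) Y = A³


Checking option (a) Y = 3A - 2:
  A = 9.478 -> Y = 26.435 ✓
  A = 6.167 -> Y = 16.502 ✓
  A = 10.851 -> Y = 30.552 ✓
All samples match this transformation.

(a) 3A - 2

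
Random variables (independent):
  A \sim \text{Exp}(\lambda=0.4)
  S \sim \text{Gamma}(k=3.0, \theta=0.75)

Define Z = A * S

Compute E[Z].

For independent RVs: E[XY] = E[X]*E[Y]
E[A] = 2.5
E[S] = 2.25
E[Z] = 2.5 * 2.25 = 5.625

5.625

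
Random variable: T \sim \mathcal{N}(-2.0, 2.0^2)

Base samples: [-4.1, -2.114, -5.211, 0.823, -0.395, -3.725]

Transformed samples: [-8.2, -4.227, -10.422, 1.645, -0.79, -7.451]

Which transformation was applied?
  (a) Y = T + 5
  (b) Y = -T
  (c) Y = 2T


Checking option (c) Y = 2T:
  T = -4.1 -> Y = -8.2 ✓
  T = -2.114 -> Y = -4.227 ✓
  T = -5.211 -> Y = -10.422 ✓
All samples match this transformation.

(c) 2T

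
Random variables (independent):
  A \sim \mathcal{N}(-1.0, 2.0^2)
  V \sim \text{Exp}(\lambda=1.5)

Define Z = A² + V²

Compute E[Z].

E[Z] = E[A²] + E[V²]
E[A²] = Var(A) + E[A]² = 4 + 1 = 5
E[V²] = Var(V) + E[V]² = 0.44444444 + 0.44444444 = 0.88888889
E[Z] = 5 + 0.88888889 = 5.8888889

5.8888889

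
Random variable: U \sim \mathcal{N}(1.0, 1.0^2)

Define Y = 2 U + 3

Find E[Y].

For Y = 2U + 3:
E[Y] = 2 * E[U] + 3
E[U] = 1.0 = 1
E[Y] = 2 * 1 + 3 = 5

5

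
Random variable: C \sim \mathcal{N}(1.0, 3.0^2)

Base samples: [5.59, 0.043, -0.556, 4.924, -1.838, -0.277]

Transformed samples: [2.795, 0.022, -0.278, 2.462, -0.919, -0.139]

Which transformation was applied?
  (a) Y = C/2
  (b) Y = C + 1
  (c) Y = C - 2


Checking option (a) Y = C/2:
  C = 5.59 -> Y = 2.795 ✓
  C = 0.043 -> Y = 0.022 ✓
  C = -0.556 -> Y = -0.278 ✓
All samples match this transformation.

(a) C/2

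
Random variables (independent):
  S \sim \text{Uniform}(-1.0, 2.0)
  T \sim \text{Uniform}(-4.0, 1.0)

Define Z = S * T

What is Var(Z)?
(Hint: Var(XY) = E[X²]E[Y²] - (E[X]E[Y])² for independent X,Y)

Var(XY) = E[X²]E[Y²] - (E[X]E[Y])²
E[S] = 0.5, Var(S) = 0.75
E[T] = -1.5, Var(T) = 2.0833333
E[S²] = 0.75 + 0.5² = 1
E[T²] = 2.0833333 + (-1.5)² = 4.3333333
Var(Z) = 1*4.3333333 - (0.5*(-1.5))²
= 4.3333333 - 0.5625 = 3.7708333

3.7708333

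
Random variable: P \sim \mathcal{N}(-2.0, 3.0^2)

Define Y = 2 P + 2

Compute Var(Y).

For Y = aP + b: Var(Y) = a² * Var(P)
Var(P) = 3.0^2 = 9
Var(Y) = 2² * 9 = 4 * 9 = 36

36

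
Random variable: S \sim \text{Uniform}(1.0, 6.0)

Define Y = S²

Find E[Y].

E[S²] = Var(S) + (E[S])² = 2.0833333 + 12.25 = 14.333333

14.333333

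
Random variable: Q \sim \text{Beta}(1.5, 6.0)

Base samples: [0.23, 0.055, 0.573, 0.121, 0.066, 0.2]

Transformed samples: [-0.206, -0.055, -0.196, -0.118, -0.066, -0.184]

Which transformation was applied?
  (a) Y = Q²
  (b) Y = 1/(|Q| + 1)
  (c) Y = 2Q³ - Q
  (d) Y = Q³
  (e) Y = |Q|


Checking option (c) Y = 2Q³ - Q:
  Q = 0.23 -> Y = -0.206 ✓
  Q = 0.055 -> Y = -0.055 ✓
  Q = 0.573 -> Y = -0.196 ✓
All samples match this transformation.

(c) 2Q³ - Q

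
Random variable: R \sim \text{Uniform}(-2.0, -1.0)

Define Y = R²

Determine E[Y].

E[R²] = Var(R) + (E[R])² = 0.083333333 + 2.25 = 2.3333333

2.3333333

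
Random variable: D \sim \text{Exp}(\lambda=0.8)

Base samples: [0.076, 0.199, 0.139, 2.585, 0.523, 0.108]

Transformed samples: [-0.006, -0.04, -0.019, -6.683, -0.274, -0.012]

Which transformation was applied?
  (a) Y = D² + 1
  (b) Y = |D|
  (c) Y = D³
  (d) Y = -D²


Checking option (d) Y = -D²:
  D = 0.076 -> Y = -0.006 ✓
  D = 0.199 -> Y = -0.04 ✓
  D = 0.139 -> Y = -0.019 ✓
All samples match this transformation.

(d) -D²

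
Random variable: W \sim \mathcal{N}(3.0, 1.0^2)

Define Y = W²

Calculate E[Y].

Using E[X²] = Var(X) + (E[X])²:
E[W] = 3
Var(W) = 1.0^2 = 1
E[W²] = 1 + 3² = 1 + 9 = 10

10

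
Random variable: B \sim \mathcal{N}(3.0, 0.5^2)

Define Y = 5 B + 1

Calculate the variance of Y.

For Y = aB + b: Var(Y) = a² * Var(B)
Var(B) = 0.5^2 = 0.25
Var(Y) = 5² * 0.25 = 25 * 0.25 = 6.25

6.25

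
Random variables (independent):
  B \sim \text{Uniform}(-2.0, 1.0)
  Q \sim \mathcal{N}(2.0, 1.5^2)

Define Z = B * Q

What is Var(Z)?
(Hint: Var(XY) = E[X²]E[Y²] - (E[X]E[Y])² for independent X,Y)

Var(XY) = E[X²]E[Y²] - (E[X]E[Y])²
E[B] = -0.5, Var(B) = 0.75
E[Q] = 2, Var(Q) = 2.25
E[B²] = 0.75 + (-0.5)² = 1
E[Q²] = 2.25 + 2² = 6.25
Var(Z) = 1*6.25 - (-0.5*2)²
= 6.25 - 1 = 5.25

5.25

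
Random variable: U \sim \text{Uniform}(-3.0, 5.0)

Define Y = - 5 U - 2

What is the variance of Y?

For Y = aU + b: Var(Y) = a² * Var(U)
Var(U) = (5 + 3)^2/12 = 5.3333333
Var(Y) = (-5)² * 5.3333333 = 25 * 5.3333333 = 133.33333

133.33333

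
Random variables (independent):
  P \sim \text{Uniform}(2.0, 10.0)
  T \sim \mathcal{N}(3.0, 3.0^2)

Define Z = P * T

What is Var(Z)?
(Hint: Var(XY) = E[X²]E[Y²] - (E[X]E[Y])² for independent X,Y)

Var(XY) = E[X²]E[Y²] - (E[X]E[Y])²
E[P] = 6, Var(P) = 5.3333333
E[T] = 3, Var(T) = 9
E[P²] = 5.3333333 + 6² = 41.333333
E[T²] = 9 + 3² = 18
Var(Z) = 41.333333*18 - (6*3)²
= 744 - 324 = 420

420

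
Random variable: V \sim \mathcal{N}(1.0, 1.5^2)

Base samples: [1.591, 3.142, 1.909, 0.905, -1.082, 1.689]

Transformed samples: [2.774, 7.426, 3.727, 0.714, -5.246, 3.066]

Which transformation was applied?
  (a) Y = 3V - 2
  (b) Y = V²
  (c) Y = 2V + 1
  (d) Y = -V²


Checking option (a) Y = 3V - 2:
  V = 1.591 -> Y = 2.774 ✓
  V = 3.142 -> Y = 7.426 ✓
  V = 1.909 -> Y = 3.727 ✓
All samples match this transformation.

(a) 3V - 2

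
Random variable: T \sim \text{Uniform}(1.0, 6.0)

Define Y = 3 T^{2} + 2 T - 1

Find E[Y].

E[Y] = 3*E[T²] + 2*E[T] - 1
E[T] = 3.5
E[T²] = Var(T) + (E[T])² = 2.0833333 + 12.25 = 14.333333
E[Y] = 3*14.333333 + 2*3.5 - 1 = 49

49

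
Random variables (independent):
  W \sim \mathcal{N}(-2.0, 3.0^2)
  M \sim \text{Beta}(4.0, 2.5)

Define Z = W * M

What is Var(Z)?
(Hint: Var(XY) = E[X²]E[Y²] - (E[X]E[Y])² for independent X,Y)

Var(XY) = E[X²]E[Y²] - (E[X]E[Y])²
E[W] = -2, Var(W) = 9
E[M] = 0.61538462, Var(M) = 0.031558185
E[W²] = 9 + (-2)² = 13
E[M²] = 0.031558185 + 0.61538462² = 0.41025641
Var(Z) = 13*0.41025641 - (-2*0.61538462)²
= 5.3333333 - 1.5147929 = 3.8185404

3.8185404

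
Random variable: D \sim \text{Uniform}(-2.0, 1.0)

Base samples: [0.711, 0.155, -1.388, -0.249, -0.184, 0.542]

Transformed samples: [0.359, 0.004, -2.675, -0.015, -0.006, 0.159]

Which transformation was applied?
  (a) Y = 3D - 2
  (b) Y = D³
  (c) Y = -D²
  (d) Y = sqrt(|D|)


Checking option (b) Y = D³:
  D = 0.711 -> Y = 0.359 ✓
  D = 0.155 -> Y = 0.004 ✓
  D = -1.388 -> Y = -2.675 ✓
All samples match this transformation.

(b) D³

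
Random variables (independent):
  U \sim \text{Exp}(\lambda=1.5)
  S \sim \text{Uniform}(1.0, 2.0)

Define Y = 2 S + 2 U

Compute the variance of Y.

For independent RVs: Var(aX + bY) = a²Var(X) + b²Var(Y)
Var(U) = 0.44444444
Var(S) = 0.083333333
Var(Y) = 2²*0.44444444 + 2²*0.083333333
= 4*0.44444444 + 4*0.083333333 = 2.1111111

2.1111111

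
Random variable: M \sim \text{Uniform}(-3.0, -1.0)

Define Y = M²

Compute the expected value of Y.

Using E[X²] = Var(X) + (E[X])²:
E[M] = -2
Var(M) = (-1 + 3)^2/12 = 0.33333333
E[M²] = 0.33333333 + (-2)² = 0.33333333 + 4 = 4.3333333

4.3333333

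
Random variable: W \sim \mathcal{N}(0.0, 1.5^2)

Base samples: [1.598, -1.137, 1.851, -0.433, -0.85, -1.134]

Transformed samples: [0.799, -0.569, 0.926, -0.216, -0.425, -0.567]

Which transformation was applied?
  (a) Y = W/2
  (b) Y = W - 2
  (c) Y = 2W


Checking option (a) Y = W/2:
  W = 1.598 -> Y = 0.799 ✓
  W = -1.137 -> Y = -0.569 ✓
  W = 1.851 -> Y = 0.926 ✓
All samples match this transformation.

(a) W/2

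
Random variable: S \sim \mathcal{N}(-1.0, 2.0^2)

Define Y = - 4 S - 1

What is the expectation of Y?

For Y = -4S - 1:
E[Y] = -4 * E[S] - 1
E[S] = -1.0 = -1
E[Y] = -4 * (-1) - 1 = 3

3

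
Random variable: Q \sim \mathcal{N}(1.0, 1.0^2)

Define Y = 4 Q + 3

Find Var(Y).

For Y = aQ + b: Var(Y) = a² * Var(Q)
Var(Q) = 1.0^2 = 1
Var(Y) = 4² * 1 = 16 * 1 = 16

16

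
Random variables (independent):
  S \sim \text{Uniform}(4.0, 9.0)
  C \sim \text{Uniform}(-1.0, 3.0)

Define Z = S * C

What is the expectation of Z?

For independent RVs: E[XY] = E[X]*E[Y]
E[S] = 6.5
E[C] = 1
E[Z] = 6.5 * 1 = 6.5

6.5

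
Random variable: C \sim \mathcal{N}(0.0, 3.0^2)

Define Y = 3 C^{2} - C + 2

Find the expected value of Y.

E[Y] = 3*E[C²] - 1*E[C] + 2
E[C] = 0
E[C²] = Var(C) + (E[C])² = 9 + 0 = 9
E[Y] = 3*9 - 1*0 + 2 = 29

29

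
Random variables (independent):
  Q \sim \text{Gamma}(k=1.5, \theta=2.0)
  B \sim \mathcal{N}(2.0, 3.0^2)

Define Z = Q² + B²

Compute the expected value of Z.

E[Z] = E[Q²] + E[B²]
E[Q²] = Var(Q) + E[Q]² = 6 + 9 = 15
E[B²] = Var(B) + E[B]² = 9 + 4 = 13
E[Z] = 15 + 13 = 28

28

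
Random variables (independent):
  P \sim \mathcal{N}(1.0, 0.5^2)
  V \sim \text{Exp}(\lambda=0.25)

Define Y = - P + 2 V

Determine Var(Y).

For independent RVs: Var(aX + bY) = a²Var(X) + b²Var(Y)
Var(P) = 0.25
Var(V) = 16
Var(Y) = (-1)²*0.25 + 2²*16
= 1*0.25 + 4*16 = 64.25

64.25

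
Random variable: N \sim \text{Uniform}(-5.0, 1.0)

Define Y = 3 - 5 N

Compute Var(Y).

For Y = aN + b: Var(Y) = a² * Var(N)
Var(N) = (1 + 5)^2/12 = 3
Var(Y) = (-5)² * 3 = 25 * 3 = 75

75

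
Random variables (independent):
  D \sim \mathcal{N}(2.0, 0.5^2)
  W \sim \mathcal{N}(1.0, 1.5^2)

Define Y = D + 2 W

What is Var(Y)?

For independent RVs: Var(aX + bY) = a²Var(X) + b²Var(Y)
Var(D) = 0.25
Var(W) = 2.25
Var(Y) = 1²*0.25 + 2²*2.25
= 1*0.25 + 4*2.25 = 9.25

9.25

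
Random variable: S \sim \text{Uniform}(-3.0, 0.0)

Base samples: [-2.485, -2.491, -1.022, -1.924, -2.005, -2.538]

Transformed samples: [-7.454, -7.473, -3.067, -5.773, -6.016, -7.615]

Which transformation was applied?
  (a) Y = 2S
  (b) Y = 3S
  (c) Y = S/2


Checking option (b) Y = 3S:
  S = -2.485 -> Y = -7.454 ✓
  S = -2.491 -> Y = -7.473 ✓
  S = -1.022 -> Y = -3.067 ✓
All samples match this transformation.

(b) 3S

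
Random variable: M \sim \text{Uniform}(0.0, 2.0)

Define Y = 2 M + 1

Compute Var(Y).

For Y = aM + b: Var(Y) = a² * Var(M)
Var(M) = (2 - 0)^2/12 = 0.33333333
Var(Y) = 2² * 0.33333333 = 4 * 0.33333333 = 1.3333333

1.3333333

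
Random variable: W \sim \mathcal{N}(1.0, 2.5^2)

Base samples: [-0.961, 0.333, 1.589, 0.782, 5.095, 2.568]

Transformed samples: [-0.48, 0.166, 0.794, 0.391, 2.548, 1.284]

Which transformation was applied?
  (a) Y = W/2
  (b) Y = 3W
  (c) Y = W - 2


Checking option (a) Y = W/2:
  W = -0.961 -> Y = -0.48 ✓
  W = 0.333 -> Y = 0.166 ✓
  W = 1.589 -> Y = 0.794 ✓
All samples match this transformation.

(a) W/2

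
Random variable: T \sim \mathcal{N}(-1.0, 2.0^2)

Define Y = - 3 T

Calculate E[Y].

For Y = -3T:
E[Y] = -3 * E[T]
E[T] = -1.0 = -1
E[Y] = -3 * (-1) = 3

3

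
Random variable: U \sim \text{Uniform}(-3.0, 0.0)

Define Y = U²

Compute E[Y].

E[U²] = Var(U) + (E[U])² = 0.75 + 2.25 = 3

3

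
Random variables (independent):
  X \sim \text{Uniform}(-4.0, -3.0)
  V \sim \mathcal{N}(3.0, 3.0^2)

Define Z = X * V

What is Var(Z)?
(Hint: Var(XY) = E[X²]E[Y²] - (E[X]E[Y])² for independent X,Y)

Var(XY) = E[X²]E[Y²] - (E[X]E[Y])²
E[X] = -3.5, Var(X) = 0.083333333
E[V] = 3, Var(V) = 9
E[X²] = 0.083333333 + (-3.5)² = 12.333333
E[V²] = 9 + 3² = 18
Var(Z) = 12.333333*18 - (-3.5*3)²
= 222 - 110.25 = 111.75

111.75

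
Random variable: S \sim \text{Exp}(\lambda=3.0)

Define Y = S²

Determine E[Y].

Using E[X²] = Var(X) + (E[X])²:
E[S] = 0.33333333
Var(S) = 1/3.0^2 = 0.11111111
E[S²] = 0.11111111 + 0.33333333² = 0.11111111 + 0.11111111 = 0.22222222

0.22222222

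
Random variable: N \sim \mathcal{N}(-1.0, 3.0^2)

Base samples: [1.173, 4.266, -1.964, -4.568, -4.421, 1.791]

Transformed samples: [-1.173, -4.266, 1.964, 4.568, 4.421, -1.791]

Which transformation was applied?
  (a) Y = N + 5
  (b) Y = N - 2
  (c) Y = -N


Checking option (c) Y = -N:
  N = 1.173 -> Y = -1.173 ✓
  N = 4.266 -> Y = -4.266 ✓
  N = -1.964 -> Y = 1.964 ✓
All samples match this transformation.

(c) -N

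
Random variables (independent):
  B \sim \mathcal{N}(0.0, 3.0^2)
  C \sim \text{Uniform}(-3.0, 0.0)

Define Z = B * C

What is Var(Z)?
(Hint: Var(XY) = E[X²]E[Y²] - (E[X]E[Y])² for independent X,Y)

Var(XY) = E[X²]E[Y²] - (E[X]E[Y])²
E[B] = 0, Var(B) = 9
E[C] = -1.5, Var(C) = 0.75
E[B²] = 9 + 0² = 9
E[C²] = 0.75 + (-1.5)² = 3
Var(Z) = 9*3 - (0*(-1.5))²
= 27 - 0 = 27

27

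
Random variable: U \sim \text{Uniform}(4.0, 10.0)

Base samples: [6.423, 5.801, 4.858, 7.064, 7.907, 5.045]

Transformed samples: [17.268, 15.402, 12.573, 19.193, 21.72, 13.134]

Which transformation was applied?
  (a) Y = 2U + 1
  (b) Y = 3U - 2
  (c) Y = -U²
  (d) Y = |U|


Checking option (b) Y = 3U - 2:
  U = 6.423 -> Y = 17.268 ✓
  U = 5.801 -> Y = 15.402 ✓
  U = 4.858 -> Y = 12.573 ✓
All samples match this transformation.

(b) 3U - 2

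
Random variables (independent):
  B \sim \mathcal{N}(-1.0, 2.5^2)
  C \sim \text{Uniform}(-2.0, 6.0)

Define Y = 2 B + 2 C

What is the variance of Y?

For independent RVs: Var(aX + bY) = a²Var(X) + b²Var(Y)
Var(B) = 6.25
Var(C) = 5.3333333
Var(Y) = 2²*6.25 + 2²*5.3333333
= 4*6.25 + 4*5.3333333 = 46.333333

46.333333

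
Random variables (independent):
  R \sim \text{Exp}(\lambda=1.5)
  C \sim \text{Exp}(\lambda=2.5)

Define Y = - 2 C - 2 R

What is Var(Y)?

For independent RVs: Var(aX + bY) = a²Var(X) + b²Var(Y)
Var(R) = 0.44444444
Var(C) = 0.16
Var(Y) = (-2)²*0.44444444 + (-2)²*0.16
= 4*0.44444444 + 4*0.16 = 2.4177778

2.4177778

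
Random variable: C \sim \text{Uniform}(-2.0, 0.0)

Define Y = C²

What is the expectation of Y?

Using E[X²] = Var(X) + (E[X])²:
E[C] = -1
Var(C) = (0 + 2)^2/12 = 0.33333333
E[C²] = 0.33333333 + (-1)² = 0.33333333 + 1 = 1.3333333

1.3333333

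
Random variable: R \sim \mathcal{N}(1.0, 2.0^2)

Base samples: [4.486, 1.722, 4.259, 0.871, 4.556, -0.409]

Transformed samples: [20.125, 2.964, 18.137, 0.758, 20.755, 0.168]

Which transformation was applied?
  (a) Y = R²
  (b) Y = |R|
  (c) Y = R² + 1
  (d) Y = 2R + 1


Checking option (a) Y = R²:
  R = 4.486 -> Y = 20.125 ✓
  R = 1.722 -> Y = 2.964 ✓
  R = 4.259 -> Y = 18.137 ✓
All samples match this transformation.

(a) R²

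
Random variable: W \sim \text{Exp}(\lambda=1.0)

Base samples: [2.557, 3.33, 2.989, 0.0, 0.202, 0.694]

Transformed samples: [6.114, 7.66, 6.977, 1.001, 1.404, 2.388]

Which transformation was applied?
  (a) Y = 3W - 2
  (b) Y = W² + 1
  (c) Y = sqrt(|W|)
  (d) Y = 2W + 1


Checking option (d) Y = 2W + 1:
  W = 2.557 -> Y = 6.114 ✓
  W = 3.33 -> Y = 7.66 ✓
  W = 2.989 -> Y = 6.977 ✓
All samples match this transformation.

(d) 2W + 1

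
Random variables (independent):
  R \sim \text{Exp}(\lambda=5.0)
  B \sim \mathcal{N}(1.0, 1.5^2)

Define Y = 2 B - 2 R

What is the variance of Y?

For independent RVs: Var(aX + bY) = a²Var(X) + b²Var(Y)
Var(R) = 0.04
Var(B) = 2.25
Var(Y) = (-2)²*0.04 + 2²*2.25
= 4*0.04 + 4*2.25 = 9.16

9.16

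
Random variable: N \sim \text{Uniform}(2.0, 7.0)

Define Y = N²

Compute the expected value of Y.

Using E[X²] = Var(X) + (E[X])²:
E[N] = 4.5
Var(N) = (7 - 2)^2/12 = 2.0833333
E[N²] = 2.0833333 + 4.5² = 2.0833333 + 20.25 = 22.333333

22.333333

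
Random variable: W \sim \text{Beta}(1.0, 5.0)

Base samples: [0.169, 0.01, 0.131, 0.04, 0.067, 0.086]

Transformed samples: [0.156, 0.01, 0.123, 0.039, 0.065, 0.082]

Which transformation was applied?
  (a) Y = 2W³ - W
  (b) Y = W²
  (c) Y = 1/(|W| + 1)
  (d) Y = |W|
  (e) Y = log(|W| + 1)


Checking option (e) Y = log(|W| + 1):
  W = 0.169 -> Y = 0.156 ✓
  W = 0.01 -> Y = 0.01 ✓
  W = 0.131 -> Y = 0.123 ✓
All samples match this transformation.

(e) log(|W| + 1)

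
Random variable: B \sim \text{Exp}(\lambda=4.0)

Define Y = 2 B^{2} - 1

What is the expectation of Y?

E[Y] = 2*E[B²] - 1
E[B] = 0.25
E[B²] = Var(B) + (E[B])² = 0.0625 + 0.0625 = 0.125
E[Y] = 2*0.125 - 1 = -0.75

-0.75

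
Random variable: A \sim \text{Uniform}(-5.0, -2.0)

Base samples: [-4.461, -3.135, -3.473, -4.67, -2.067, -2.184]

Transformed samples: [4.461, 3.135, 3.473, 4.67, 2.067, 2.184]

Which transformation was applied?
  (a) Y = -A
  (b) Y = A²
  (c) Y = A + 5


Checking option (a) Y = -A:
  A = -4.461 -> Y = 4.461 ✓
  A = -3.135 -> Y = 3.135 ✓
  A = -3.473 -> Y = 3.473 ✓
All samples match this transformation.

(a) -A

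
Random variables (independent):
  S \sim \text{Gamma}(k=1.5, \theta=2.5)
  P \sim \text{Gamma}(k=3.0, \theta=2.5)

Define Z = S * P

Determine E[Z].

For independent RVs: E[XY] = E[X]*E[Y]
E[S] = 3.75
E[P] = 7.5
E[Z] = 3.75 * 7.5 = 28.125

28.125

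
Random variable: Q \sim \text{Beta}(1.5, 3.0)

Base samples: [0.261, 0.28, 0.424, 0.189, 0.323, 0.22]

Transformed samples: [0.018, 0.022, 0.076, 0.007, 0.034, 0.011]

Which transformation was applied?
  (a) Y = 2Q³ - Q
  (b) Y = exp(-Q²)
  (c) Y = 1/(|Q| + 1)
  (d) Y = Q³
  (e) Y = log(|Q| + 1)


Checking option (d) Y = Q³:
  Q = 0.261 -> Y = 0.018 ✓
  Q = 0.28 -> Y = 0.022 ✓
  Q = 0.424 -> Y = 0.076 ✓
All samples match this transformation.

(d) Q³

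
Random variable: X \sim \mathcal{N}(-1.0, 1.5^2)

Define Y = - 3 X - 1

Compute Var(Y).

For Y = aX + b: Var(Y) = a² * Var(X)
Var(X) = 1.5^2 = 2.25
Var(Y) = (-3)² * 2.25 = 9 * 2.25 = 20.25

20.25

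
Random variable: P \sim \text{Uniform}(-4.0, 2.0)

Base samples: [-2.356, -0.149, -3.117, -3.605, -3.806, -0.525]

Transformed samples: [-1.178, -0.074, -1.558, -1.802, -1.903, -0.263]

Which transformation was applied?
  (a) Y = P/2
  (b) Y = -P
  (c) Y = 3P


Checking option (a) Y = P/2:
  P = -2.356 -> Y = -1.178 ✓
  P = -0.149 -> Y = -0.074 ✓
  P = -3.117 -> Y = -1.558 ✓
All samples match this transformation.

(a) P/2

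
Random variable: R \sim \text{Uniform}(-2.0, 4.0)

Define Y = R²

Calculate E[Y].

Using E[X²] = Var(X) + (E[X])²:
E[R] = 1
Var(R) = (4 + 2)^2/12 = 3
E[R²] = 3 + 1² = 3 + 1 = 4

4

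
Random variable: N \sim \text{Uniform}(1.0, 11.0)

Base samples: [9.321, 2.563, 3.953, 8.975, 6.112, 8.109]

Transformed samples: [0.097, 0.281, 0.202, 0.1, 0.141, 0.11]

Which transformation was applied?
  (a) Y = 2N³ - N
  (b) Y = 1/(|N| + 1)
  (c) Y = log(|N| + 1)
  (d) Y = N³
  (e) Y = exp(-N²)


Checking option (b) Y = 1/(|N| + 1):
  N = 9.321 -> Y = 0.097 ✓
  N = 2.563 -> Y = 0.281 ✓
  N = 3.953 -> Y = 0.202 ✓
All samples match this transformation.

(b) 1/(|N| + 1)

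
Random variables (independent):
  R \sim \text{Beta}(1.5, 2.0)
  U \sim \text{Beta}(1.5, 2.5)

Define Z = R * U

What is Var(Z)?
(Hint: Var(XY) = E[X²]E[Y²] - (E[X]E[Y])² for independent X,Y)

Var(XY) = E[X²]E[Y²] - (E[X]E[Y])²
E[R] = 0.42857143, Var(R) = 0.054421769
E[U] = 0.375, Var(U) = 0.046875
E[R²] = 0.054421769 + 0.42857143² = 0.23809524
E[U²] = 0.046875 + 0.375² = 0.1875
Var(Z) = 0.23809524*0.1875 - (0.42857143*0.375)²
= 0.044642857 - 0.025829082 = 0.018813776

0.018813776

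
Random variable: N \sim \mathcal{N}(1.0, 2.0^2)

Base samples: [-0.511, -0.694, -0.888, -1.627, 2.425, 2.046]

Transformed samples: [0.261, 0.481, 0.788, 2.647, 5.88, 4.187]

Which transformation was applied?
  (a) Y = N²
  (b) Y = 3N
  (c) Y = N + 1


Checking option (a) Y = N²:
  N = -0.511 -> Y = 0.261 ✓
  N = -0.694 -> Y = 0.481 ✓
  N = -0.888 -> Y = 0.788 ✓
All samples match this transformation.

(a) N²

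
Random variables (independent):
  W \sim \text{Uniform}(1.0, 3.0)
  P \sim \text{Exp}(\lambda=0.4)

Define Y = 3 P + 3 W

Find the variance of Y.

For independent RVs: Var(aX + bY) = a²Var(X) + b²Var(Y)
Var(W) = 0.33333333
Var(P) = 6.25
Var(Y) = 3²*0.33333333 + 3²*6.25
= 9*0.33333333 + 9*6.25 = 59.25

59.25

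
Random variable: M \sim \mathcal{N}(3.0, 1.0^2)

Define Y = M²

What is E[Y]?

E[M²] = Var(M) + (E[M])² = 1 + 9 = 10

10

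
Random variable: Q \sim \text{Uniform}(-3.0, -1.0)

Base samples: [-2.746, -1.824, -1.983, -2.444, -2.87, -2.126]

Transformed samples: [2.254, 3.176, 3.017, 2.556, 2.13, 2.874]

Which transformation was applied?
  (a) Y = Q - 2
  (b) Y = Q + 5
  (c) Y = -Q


Checking option (b) Y = Q + 5:
  Q = -2.746 -> Y = 2.254 ✓
  Q = -1.824 -> Y = 3.176 ✓
  Q = -1.983 -> Y = 3.017 ✓
All samples match this transformation.

(b) Q + 5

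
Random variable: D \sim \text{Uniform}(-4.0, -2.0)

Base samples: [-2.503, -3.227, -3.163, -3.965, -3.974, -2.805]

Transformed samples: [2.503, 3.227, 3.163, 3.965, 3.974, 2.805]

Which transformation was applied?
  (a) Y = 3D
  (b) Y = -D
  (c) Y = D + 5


Checking option (b) Y = -D:
  D = -2.503 -> Y = 2.503 ✓
  D = -3.227 -> Y = 3.227 ✓
  D = -3.163 -> Y = 3.163 ✓
All samples match this transformation.

(b) -D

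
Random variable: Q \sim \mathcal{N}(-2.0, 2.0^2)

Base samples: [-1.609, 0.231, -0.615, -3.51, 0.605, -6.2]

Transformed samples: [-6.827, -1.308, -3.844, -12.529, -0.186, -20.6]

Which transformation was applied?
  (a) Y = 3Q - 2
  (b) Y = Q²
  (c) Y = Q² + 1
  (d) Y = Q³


Checking option (a) Y = 3Q - 2:
  Q = -1.609 -> Y = -6.827 ✓
  Q = 0.231 -> Y = -1.308 ✓
  Q = -0.615 -> Y = -3.844 ✓
All samples match this transformation.

(a) 3Q - 2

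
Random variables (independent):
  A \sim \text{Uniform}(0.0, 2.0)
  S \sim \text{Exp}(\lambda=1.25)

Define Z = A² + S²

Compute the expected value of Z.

E[Z] = E[A²] + E[S²]
E[A²] = Var(A) + E[A]² = 0.33333333 + 1 = 1.3333333
E[S²] = Var(S) + E[S]² = 0.64 + 0.64 = 1.28
E[Z] = 1.3333333 + 1.28 = 2.6133333

2.6133333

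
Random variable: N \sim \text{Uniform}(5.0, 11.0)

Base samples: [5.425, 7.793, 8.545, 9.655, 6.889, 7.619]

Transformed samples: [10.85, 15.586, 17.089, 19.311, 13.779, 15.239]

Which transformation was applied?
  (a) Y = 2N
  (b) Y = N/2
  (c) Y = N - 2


Checking option (a) Y = 2N:
  N = 5.425 -> Y = 10.85 ✓
  N = 7.793 -> Y = 15.586 ✓
  N = 8.545 -> Y = 17.089 ✓
All samples match this transformation.

(a) 2N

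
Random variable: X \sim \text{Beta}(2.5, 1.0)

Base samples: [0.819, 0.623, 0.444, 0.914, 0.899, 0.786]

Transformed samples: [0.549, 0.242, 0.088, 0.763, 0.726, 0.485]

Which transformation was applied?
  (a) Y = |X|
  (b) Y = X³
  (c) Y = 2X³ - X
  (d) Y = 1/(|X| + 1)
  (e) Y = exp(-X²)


Checking option (b) Y = X³:
  X = 0.819 -> Y = 0.549 ✓
  X = 0.623 -> Y = 0.242 ✓
  X = 0.444 -> Y = 0.088 ✓
All samples match this transformation.

(b) X³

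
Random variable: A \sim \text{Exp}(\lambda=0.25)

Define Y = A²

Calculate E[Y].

Using E[X²] = Var(X) + (E[X])²:
E[A] = 4
Var(A) = 1/0.25^2 = 16
E[A²] = 16 + 4² = 16 + 16 = 32

32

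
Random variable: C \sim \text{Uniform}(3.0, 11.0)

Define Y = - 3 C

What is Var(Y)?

For Y = aC + b: Var(Y) = a² * Var(C)
Var(C) = (11 - 3)^2/12 = 5.3333333
Var(Y) = (-3)² * 5.3333333 = 9 * 5.3333333 = 48

48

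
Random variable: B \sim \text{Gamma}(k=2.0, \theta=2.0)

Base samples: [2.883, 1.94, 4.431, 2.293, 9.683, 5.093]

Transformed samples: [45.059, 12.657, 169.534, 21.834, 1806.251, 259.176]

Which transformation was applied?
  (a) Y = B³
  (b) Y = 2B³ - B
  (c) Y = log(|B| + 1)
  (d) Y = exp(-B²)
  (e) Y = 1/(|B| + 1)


Checking option (b) Y = 2B³ - B:
  B = 2.883 -> Y = 45.059 ✓
  B = 1.94 -> Y = 12.657 ✓
  B = 4.431 -> Y = 169.534 ✓
All samples match this transformation.

(b) 2B³ - B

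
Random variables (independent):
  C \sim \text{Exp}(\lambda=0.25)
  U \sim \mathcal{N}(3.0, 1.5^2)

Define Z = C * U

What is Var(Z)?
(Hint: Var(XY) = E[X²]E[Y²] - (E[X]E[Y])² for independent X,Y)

Var(XY) = E[X²]E[Y²] - (E[X]E[Y])²
E[C] = 4, Var(C) = 16
E[U] = 3, Var(U) = 2.25
E[C²] = 16 + 4² = 32
E[U²] = 2.25 + 3² = 11.25
Var(Z) = 32*11.25 - (4*3)²
= 360 - 144 = 216

216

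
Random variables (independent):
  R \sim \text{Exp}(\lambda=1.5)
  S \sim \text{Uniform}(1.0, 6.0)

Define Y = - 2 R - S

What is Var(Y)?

For independent RVs: Var(aX + bY) = a²Var(X) + b²Var(Y)
Var(R) = 0.44444444
Var(S) = 2.0833333
Var(Y) = (-2)²*0.44444444 + (-1)²*2.0833333
= 4*0.44444444 + 1*2.0833333 = 3.8611111

3.8611111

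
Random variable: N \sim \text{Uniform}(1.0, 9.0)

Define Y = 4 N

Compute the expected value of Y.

For Y = 4N:
E[Y] = 4 * E[N]
E[N] = (1 + 9)/2 = 5
E[Y] = 4 * 5 = 20

20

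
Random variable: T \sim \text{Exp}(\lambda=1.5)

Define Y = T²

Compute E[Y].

Using E[X²] = Var(X) + (E[X])²:
E[T] = 0.66666667
Var(T) = 1/1.5^2 = 0.44444444
E[T²] = 0.44444444 + 0.66666667² = 0.44444444 + 0.44444444 = 0.88888889

0.88888889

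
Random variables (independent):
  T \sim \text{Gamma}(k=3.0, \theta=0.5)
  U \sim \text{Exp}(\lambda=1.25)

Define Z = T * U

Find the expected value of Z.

For independent RVs: E[XY] = E[X]*E[Y]
E[T] = 1.5
E[U] = 0.8
E[Z] = 1.5 * 0.8 = 1.2

1.2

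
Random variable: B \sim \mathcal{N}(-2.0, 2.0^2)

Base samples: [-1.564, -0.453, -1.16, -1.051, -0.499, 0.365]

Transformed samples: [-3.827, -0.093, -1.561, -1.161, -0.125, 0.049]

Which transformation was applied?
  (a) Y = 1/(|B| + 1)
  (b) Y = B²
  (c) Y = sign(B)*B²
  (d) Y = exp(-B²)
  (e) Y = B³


Checking option (e) Y = B³:
  B = -1.564 -> Y = -3.827 ✓
  B = -0.453 -> Y = -0.093 ✓
  B = -1.16 -> Y = -1.561 ✓
All samples match this transformation.

(e) B³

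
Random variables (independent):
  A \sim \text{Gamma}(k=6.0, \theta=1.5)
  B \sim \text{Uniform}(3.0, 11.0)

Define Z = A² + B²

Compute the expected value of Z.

E[Z] = E[A²] + E[B²]
E[A²] = Var(A) + E[A]² = 13.5 + 81 = 94.5
E[B²] = Var(B) + E[B]² = 5.3333333 + 49 = 54.333333
E[Z] = 94.5 + 54.333333 = 148.83333

148.83333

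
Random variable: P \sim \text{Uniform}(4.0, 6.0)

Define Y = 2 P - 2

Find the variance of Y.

For Y = aP + b: Var(Y) = a² * Var(P)
Var(P) = (6 - 4)^2/12 = 0.33333333
Var(Y) = 2² * 0.33333333 = 4 * 0.33333333 = 1.3333333

1.3333333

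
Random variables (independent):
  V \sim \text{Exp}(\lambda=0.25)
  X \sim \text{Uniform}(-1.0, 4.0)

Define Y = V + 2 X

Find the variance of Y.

For independent RVs: Var(aX + bY) = a²Var(X) + b²Var(Y)
Var(V) = 16
Var(X) = 2.0833333
Var(Y) = 1²*16 + 2²*2.0833333
= 1*16 + 4*2.0833333 = 24.333333

24.333333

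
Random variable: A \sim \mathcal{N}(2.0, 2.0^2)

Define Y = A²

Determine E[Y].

Using E[X²] = Var(X) + (E[X])²:
E[A] = 2
Var(A) = 2.0^2 = 4
E[A²] = 4 + 2² = 4 + 4 = 8

8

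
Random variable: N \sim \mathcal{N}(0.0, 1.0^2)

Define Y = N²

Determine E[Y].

Using E[X²] = Var(X) + (E[X])²:
E[N] = 0
Var(N) = 1.0^2 = 1
E[N²] = 1 + 0² = 1 + 0 = 1

1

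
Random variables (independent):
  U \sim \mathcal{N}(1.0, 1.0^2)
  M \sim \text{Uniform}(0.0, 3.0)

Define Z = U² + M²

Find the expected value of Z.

E[Z] = E[U²] + E[M²]
E[U²] = Var(U) + E[U]² = 1 + 1 = 2
E[M²] = Var(M) + E[M]² = 0.75 + 2.25 = 3
E[Z] = 2 + 3 = 5

5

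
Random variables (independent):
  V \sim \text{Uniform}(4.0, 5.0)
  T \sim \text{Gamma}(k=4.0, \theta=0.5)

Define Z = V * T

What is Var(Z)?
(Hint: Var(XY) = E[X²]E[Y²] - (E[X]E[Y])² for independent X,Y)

Var(XY) = E[X²]E[Y²] - (E[X]E[Y])²
E[V] = 4.5, Var(V) = 0.083333333
E[T] = 2, Var(T) = 1
E[V²] = 0.083333333 + 4.5² = 20.333333
E[T²] = 1 + 2² = 5
Var(Z) = 20.333333*5 - (4.5*2)²
= 101.66667 - 81 = 20.666667

20.666667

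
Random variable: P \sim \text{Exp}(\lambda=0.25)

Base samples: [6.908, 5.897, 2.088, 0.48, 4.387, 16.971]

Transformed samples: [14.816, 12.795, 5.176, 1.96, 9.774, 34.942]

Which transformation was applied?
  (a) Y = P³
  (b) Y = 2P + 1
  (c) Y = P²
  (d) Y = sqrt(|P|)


Checking option (b) Y = 2P + 1:
  P = 6.908 -> Y = 14.816 ✓
  P = 5.897 -> Y = 12.795 ✓
  P = 2.088 -> Y = 5.176 ✓
All samples match this transformation.

(b) 2P + 1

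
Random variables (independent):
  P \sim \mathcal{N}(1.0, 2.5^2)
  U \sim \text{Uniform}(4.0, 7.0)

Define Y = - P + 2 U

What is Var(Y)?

For independent RVs: Var(aX + bY) = a²Var(X) + b²Var(Y)
Var(P) = 6.25
Var(U) = 0.75
Var(Y) = (-1)²*6.25 + 2²*0.75
= 1*6.25 + 4*0.75 = 9.25

9.25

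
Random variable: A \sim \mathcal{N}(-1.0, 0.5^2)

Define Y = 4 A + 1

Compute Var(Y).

For Y = aA + b: Var(Y) = a² * Var(A)
Var(A) = 0.5^2 = 0.25
Var(Y) = 4² * 0.25 = 16 * 0.25 = 4

4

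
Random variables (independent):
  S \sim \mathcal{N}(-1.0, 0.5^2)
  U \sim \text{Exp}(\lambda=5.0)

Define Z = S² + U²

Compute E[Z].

E[Z] = E[S²] + E[U²]
E[S²] = Var(S) + E[S]² = 0.25 + 1 = 1.25
E[U²] = Var(U) + E[U]² = 0.04 + 0.04 = 0.08
E[Z] = 1.25 + 0.08 = 1.33

1.33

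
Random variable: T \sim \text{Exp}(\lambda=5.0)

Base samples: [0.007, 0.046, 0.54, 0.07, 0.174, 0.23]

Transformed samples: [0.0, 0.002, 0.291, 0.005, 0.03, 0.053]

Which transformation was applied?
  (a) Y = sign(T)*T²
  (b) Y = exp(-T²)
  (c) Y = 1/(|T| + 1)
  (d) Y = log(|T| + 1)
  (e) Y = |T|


Checking option (a) Y = sign(T)*T²:
  T = 0.007 -> Y = 0.0 ✓
  T = 0.046 -> Y = 0.002 ✓
  T = 0.54 -> Y = 0.291 ✓
All samples match this transformation.

(a) sign(T)*T²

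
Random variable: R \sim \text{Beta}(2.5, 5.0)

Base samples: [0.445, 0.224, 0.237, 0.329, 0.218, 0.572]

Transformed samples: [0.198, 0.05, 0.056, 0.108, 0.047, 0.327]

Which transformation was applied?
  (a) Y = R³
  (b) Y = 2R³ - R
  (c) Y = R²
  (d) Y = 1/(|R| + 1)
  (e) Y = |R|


Checking option (c) Y = R²:
  R = 0.445 -> Y = 0.198 ✓
  R = 0.224 -> Y = 0.05 ✓
  R = 0.237 -> Y = 0.056 ✓
All samples match this transformation.

(c) R²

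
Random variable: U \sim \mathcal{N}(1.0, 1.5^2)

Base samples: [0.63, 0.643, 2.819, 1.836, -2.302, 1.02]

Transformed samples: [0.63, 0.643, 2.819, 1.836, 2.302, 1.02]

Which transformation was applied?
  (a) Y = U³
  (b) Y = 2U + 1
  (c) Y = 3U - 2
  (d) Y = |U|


Checking option (d) Y = |U|:
  U = 0.63 -> Y = 0.63 ✓
  U = 0.643 -> Y = 0.643 ✓
  U = 2.819 -> Y = 2.819 ✓
All samples match this transformation.

(d) |U|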